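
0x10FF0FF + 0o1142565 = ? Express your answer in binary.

0b1000101001011011001110100

0x10FF0FF = 0b1000011111111000011111111 in binary.
0o1142565 = 0b1001100010101110101 in binary.
Add column by column in base 2, right to left:
  1+1 = 0 carry 1
  1+0+1 = 0 carry 1
  1+1+1 = 1 carry 1
  1+0+1 = 0 carry 1
  1+1+1 = 1 carry 1
  1+1+1 = 1 carry 1
  1+1+1 = 1 carry 1
  1+0+1 = 0 carry 1
  0+1+1 = 0 carry 1
  0+0+1 = 1
  0+1 = 1
  0+0 = 0
  1+0 = 1
  1+0 = 1
  1+1 = 0 carry 1
  1+1+1 = 1 carry 1
  1+0+1 = 0 carry 1
  1+0+1 = 0 carry 1
  1+1+1 = 1 carry 1
  1+0+1 = 0 carry 1
  0+0+1 = 1
  0+0 = 0
  0+0 = 0
  0+0 = 0
  1+0 = 1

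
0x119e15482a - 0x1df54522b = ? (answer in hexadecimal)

0xfbec0f5ff

Subtract column by column in base 16:
  a-b → f (borrow)
  2-2-1 → f (borrow)
  8-2-1 → 5
  4-5 → f (borrow)
  5-4-1 → 0
  1-5 → c (borrow)
  e-f-1 → e (borrow)
  9-d-1 → b (borrow)
  1-1-1 → f (borrow)
  1-0-1 → 0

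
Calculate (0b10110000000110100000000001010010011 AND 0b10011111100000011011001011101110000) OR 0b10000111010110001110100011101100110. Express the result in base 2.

0b10110000000110100000000001010010011 AND 0b10011111100000011011001011101110000 = 0b10010000000000000000000001000010000.
Then OR with 0b10000111010110001110100011101100110.

0b10010111010110001110100011101110110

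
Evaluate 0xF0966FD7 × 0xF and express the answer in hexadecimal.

0xE18D08D99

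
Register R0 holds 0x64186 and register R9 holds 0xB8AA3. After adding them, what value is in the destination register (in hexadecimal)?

0x11CC29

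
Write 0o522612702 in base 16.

Each octal digit is 3 bits: 5=101 2=010 2=010 6=110 1=001 2=010 7=111 0=000 2=010.
Group the bits into nibbles: 0101 0100 1011 0001 0101 1100 0010 → 54B15C2.

0x54B15C2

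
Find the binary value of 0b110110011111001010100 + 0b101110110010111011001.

Add column by column in base 2, right to left:
  0+1 = 1
  0+0 = 0
  1+0 = 1
  0+1 = 1
  1+1 = 0 carry 1
  0+0+1 = 1
  1+1 = 0 carry 1
  0+1+1 = 0 carry 1
  0+1+1 = 0 carry 1
  1+0+1 = 0 carry 1
  1+1+1 = 1 carry 1
  1+0+1 = 0 carry 1
  1+0+1 = 0 carry 1
  1+1+1 = 1 carry 1
  0+1+1 = 0 carry 1
  0+0+1 = 1
  1+1 = 0 carry 1
  1+1+1 = 1 carry 1
  0+1+1 = 0 carry 1
  1+0+1 = 0 carry 1
  1+1+1 = 1 carry 1
  final carry 1

0b1100101010010000101101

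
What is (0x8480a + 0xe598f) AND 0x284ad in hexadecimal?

Add column by column in base 16, right to left:
  a+f = 9 carry 1
  0+8+1 = 9
  8+9 = 1 carry 1
  4+5+1 = a
  8+e = 6 carry 1
  final carry 1
Sum = 0x16a199; now AND with 0x284ad:
  1&0=0, 6&2=2, a&8=8, 1&4=0, 9&a=8, 9&d=9

0x28089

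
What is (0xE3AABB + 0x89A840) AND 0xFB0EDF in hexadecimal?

Add column by column in base 16, right to left:
  B+0 = B
  B+4 = F
  A+8 = 2 carry 1
  A+A+1 = 5 carry 1
  3+9+1 = D
  E+8 = 6 carry 1
  final carry 1
Sum = 0x16D52FB; now AND with 0xFB0EDF:
  1&0=0, 6&F=6, D&B=9, 5&0=0, 2&E=2, F&D=D, B&F=B

0x6902DB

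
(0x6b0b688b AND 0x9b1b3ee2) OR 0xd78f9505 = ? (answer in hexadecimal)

0xdf8fbd87

0x6b0b688b AND 0x9b1b3ee2 = 0x0b0b2882.
Then OR with 0xd78f9505.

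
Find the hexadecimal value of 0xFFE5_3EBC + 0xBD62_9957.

0x1BD47D813

Add column by column in base 16, right to left:
  C+7 = 3 carry 1
  B+5+1 = 1 carry 1
  E+9+1 = 8 carry 1
  3+9+1 = D
  5+2 = 7
  E+6 = 4 carry 1
  F+D+1 = D carry 1
  F+B+1 = B carry 1
  final carry 1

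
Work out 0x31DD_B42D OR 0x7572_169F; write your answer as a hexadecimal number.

OR each hex digit independently (no carries):
  3|7=7, 1|5=5, D|7=F, D|2=F, B|1=B, 4|6=6, 2|9=B, D|F=F

0x75FFB6BF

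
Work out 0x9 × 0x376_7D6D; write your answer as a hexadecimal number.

0x1F2A68D5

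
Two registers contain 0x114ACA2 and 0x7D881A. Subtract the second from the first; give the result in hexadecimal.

0x972488

Subtract column by column in base 16:
  2-A → 8 (borrow)
  A-1-1 → 8
  C-8 → 4
  A-8 → 2
  4-D → 7 (borrow)
  1-7-1 → 9 (borrow)
  1-0-1 → 0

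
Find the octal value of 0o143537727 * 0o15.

Multiply each base-8 digit by 13, carrying:
  7×13 = 91 → write 3 carry 11
  2×13+11 = 37 → write 5 carry 4
  7×13+4 = 95 → write 7 carry 11
  7×13+11 = 102 → write 6 carry 12
  3×13+12 = 51 → write 3 carry 6
  5×13+6 = 71 → write 7 carry 8
  3×13+8 = 47 → write 7 carry 5
  4×13+5 = 57 → write 1 carry 7
  1×13+7 = 20 → write 4 carry 2
  remaining carry: 2

0o2417736753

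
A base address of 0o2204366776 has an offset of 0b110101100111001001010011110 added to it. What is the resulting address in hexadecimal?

0x18c5809c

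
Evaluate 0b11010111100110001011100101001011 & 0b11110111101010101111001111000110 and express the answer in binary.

0b11010111100010001011000101000010

AND bit by bit (1 only where both bits are 1):
  11010111100110001011100101001011
& 11110111101010101111001111000110
= 11010111100010001011000101000010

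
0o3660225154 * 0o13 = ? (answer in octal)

Multiply each base-8 digit by 11, carrying:
  4×11 = 44 → write 4 carry 5
  5×11+5 = 60 → write 4 carry 7
  1×11+7 = 18 → write 2 carry 2
  5×11+2 = 57 → write 1 carry 7
  2×11+7 = 29 → write 5 carry 3
  2×11+3 = 25 → write 1 carry 3
  0×11+3 = 3 → write 3
  6×11 = 66 → write 2 carry 8
  6×11+8 = 74 → write 2 carry 9
  3×11+9 = 42 → write 2 carry 5
  remaining carry: 5

0o52223151244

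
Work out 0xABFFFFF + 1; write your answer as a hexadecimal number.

0xAC00000

The trailing 5 digits are F (max in base 16), so adding 1 cascades: they roll to 0 and the next digit up increments.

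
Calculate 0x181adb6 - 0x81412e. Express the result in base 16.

0x1006c88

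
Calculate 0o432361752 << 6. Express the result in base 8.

Shifting left by 6 bits = 2 oct digits: append 2 zeros.

0o43236175200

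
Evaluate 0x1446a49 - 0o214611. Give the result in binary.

0b1010000110101000011000000

0x1446a49 = 0b1010001000110101001001001 in binary.
0o214611 = 0b10001100110001001 in binary.
Subtract column by column in base 2:
  1-1 → 0
  0-0 → 0
  0-0 → 0
  1-1 → 0
  0-0 → 0
  0-0 → 0
  1-0 → 1
  0-1 → 1 (borrow)
  0-1-1 → 0 (borrow)
  1-0-1 → 0
  0-0 → 0
  1-1 → 0
  0-1 → 1 (borrow)
  1-0-1 → 0
  1-0 → 1
  0-0 → 0
  0-1 → 1 (borrow)
  0-0-1 → 1 (borrow)
  1-0-1 → 0
  0-0 → 0
  0-0 → 0
  0-0 → 0
  1-0 → 1
  0-0 → 0
  1-0 → 1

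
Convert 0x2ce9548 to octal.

0o263512510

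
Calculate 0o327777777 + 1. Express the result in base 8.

The trailing 7 digits are 7 (max in base 8), so adding 1 cascades: they roll to 0 and the next digit up increments.

0o330000000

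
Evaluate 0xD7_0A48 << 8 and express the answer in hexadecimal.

0xD70A4800

Shifting left by 8 bits = 2 hex digits: append 2 zeros.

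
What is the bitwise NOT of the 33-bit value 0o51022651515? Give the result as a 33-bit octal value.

0o26755126262

Each oct digit d becomes 7−d:
  5→2, 1→6, 0→7, 2→5, 2→5, 6→1, 5→2, 1→6, 5→2, 1→6, 5→2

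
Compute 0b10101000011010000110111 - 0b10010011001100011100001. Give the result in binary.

Subtract column by column in base 2:
  1-1 → 0
  1-0 → 1
  1-0 → 1
  0-0 → 0
  1-0 → 1
  1-1 → 0
  0-1 → 1 (borrow)
  0-1-1 → 0 (borrow)
  0-0-1 → 1 (borrow)
  0-0-1 → 1 (borrow)
  1-0-1 → 0
  0-1 → 1 (borrow)
  1-1-1 → 1 (borrow)
  1-0-1 → 0
  0-0 → 0
  0-1 → 1 (borrow)
  0-1-1 → 0 (borrow)
  0-0-1 → 1 (borrow)
  1-0-1 → 0
  0-1 → 1 (borrow)
  1-0-1 → 0
  0-0 → 0
  1-1 → 0

0b10101001101101010110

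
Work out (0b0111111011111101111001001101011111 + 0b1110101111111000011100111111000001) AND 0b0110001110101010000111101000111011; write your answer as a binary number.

0b110001010100010000110001000100000

Add column by column in base 2, right to left:
  1+1 = 0 carry 1
  1+0+1 = 0 carry 1
  1+0+1 = 0 carry 1
  1+0+1 = 0 carry 1
  1+0+1 = 0 carry 1
  0+0+1 = 1
  1+1 = 0 carry 1
  0+1+1 = 0 carry 1
  1+1+1 = 1 carry 1
  1+1+1 = 1 carry 1
  0+1+1 = 0 carry 1
  0+1+1 = 0 carry 1
  1+0+1 = 0 carry 1
  0+0+1 = 1
  0+1 = 1
  1+1 = 0 carry 1
  1+1+1 = 1 carry 1
  1+0+1 = 0 carry 1
  1+0+1 = 0 carry 1
  0+0+1 = 1
  1+0 = 1
  1+1 = 0 carry 1
  1+1+1 = 1 carry 1
  1+1+1 = 1 carry 1
  1+1+1 = 1 carry 1
  1+1+1 = 1 carry 1
  0+1+1 = 0 carry 1
  1+1+1 = 1 carry 1
  1+0+1 = 0 carry 1
  1+1+1 = 1 carry 1
  1+0+1 = 0 carry 1
  1+1+1 = 1 carry 1
  1+1+1 = 1 carry 1
  0+1+1 = 0 carry 1
  final carry 1
Sum = 0b10110101011110110010110001100100000; now AND with 0b0110001110101010000111101000111011:
  10110101011110110010110001100100000
& 00110001110101010000111101000111011
= 00110001010100010000110001000100000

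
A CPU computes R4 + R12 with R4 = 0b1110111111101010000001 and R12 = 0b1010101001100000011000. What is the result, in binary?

0b11001101001001010011001

Add column by column in base 2, right to left:
  1+0 = 1
  0+0 = 0
  0+0 = 0
  0+1 = 1
  0+1 = 1
  0+0 = 0
  0+0 = 0
  1+0 = 1
  0+0 = 0
  1+0 = 1
  0+0 = 0
  1+1 = 0 carry 1
  1+1+1 = 1 carry 1
  1+0+1 = 0 carry 1
  1+0+1 = 0 carry 1
  1+1+1 = 1 carry 1
  1+0+1 = 0 carry 1
  1+1+1 = 1 carry 1
  0+0+1 = 1
  1+1 = 0 carry 1
  1+0+1 = 0 carry 1
  1+1+1 = 1 carry 1
  final carry 1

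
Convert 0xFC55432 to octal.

0o1761252062

Expand each hex digit to 4 bits: F=1111 C=1100 5=0101 5=0101 4=0100 3=0011 2=0010.
Group the bits in threes: 001 111 110 001 010 101 010 000 110 010 → 1761252062.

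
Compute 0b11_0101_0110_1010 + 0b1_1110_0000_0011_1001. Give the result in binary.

0b100001010110100011

Add column by column in base 2, right to left:
  0+1 = 1
  1+0 = 1
  0+0 = 0
  1+1 = 0 carry 1
  0+1+1 = 0 carry 1
  1+1+1 = 1 carry 1
  1+0+1 = 0 carry 1
  0+0+1 = 1
  1+0 = 1
  0+0 = 0
  1+0 = 1
  0+0 = 0
  1+0 = 1
  1+1 = 0 carry 1
  0+1+1 = 0 carry 1
  0+1+1 = 0 carry 1
  0+1+1 = 0 carry 1
  final carry 1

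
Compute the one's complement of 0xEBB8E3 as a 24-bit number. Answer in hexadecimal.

Each hex digit d becomes F−d:
  E→1, B→4, B→4, 8→7, E→1, 3→C

0x14471C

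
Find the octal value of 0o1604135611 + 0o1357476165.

0o3163633776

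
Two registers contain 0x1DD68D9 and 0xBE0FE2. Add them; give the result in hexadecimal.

0x29B78BB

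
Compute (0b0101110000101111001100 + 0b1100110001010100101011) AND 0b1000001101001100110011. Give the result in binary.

0b110011

Add column by column in base 2, right to left:
  0+1 = 1
  0+1 = 1
  1+0 = 1
  1+1 = 0 carry 1
  0+0+1 = 1
  0+1 = 1
  1+0 = 1
  1+0 = 1
  1+1 = 0 carry 1
  1+0+1 = 0 carry 1
  0+1+1 = 0 carry 1
  1+0+1 = 0 carry 1
  0+1+1 = 0 carry 1
  0+0+1 = 1
  0+0 = 0
  0+0 = 0
  1+1 = 0 carry 1
  1+1+1 = 1 carry 1
  1+0+1 = 0 carry 1
  0+0+1 = 1
  1+1 = 0 carry 1
  0+1+1 = 0 carry 1
  final carry 1
Sum = 0b10010100010000011110111; now AND with 0b1000001101001100110011:
  10010100010000011110111
& 01000001101001100110011
= 00000000000000000110011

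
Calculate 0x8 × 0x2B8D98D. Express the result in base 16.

0x15C6CC68

Multiply each base-16 digit by 8, carrying:
  D×8 = 104 → write 8 carry 6
  8×8+6 = 70 → write 6 carry 4
  9×8+4 = 76 → write C carry 4
  D×8+4 = 108 → write C carry 6
  8×8+6 = 70 → write 6 carry 4
  B×8+4 = 92 → write C carry 5
  2×8+5 = 21 → write 5 carry 1
  remaining carry: 1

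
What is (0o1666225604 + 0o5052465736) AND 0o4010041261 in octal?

0o4000001040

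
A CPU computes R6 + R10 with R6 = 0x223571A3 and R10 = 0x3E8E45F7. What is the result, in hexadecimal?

0x60C3B79A

Add column by column in base 16, right to left:
  3+7 = A
  A+F = 9 carry 1
  1+5+1 = 7
  7+4 = B
  5+E = 3 carry 1
  3+8+1 = C
  2+E = 0 carry 1
  2+3+1 = 6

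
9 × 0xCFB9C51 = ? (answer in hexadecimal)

Multiply each base-16 digit by 9, carrying:
  1×9 = 9 → write 9
  5×9 = 45 → write D carry 2
  C×9+2 = 110 → write E carry 6
  9×9+6 = 87 → write 7 carry 5
  B×9+5 = 104 → write 8 carry 6
  F×9+6 = 141 → write D carry 8
  C×9+8 = 116 → write 4 carry 7
  remaining carry: 7

0x74D87ED9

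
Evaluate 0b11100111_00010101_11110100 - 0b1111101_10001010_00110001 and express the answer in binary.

0b11010011000101111000011

Subtract column by column in base 2:
  0-1 → 1 (borrow)
  0-0-1 → 1 (borrow)
  1-0-1 → 0
  0-0 → 0
  1-1 → 0
  1-1 → 0
  1-0 → 1
  1-0 → 1
  1-0 → 1
  0-1 → 1 (borrow)
  1-0-1 → 0
  0-1 → 1 (borrow)
  1-0-1 → 0
  0-0 → 0
  0-0 → 0
  0-1 → 1 (borrow)
  1-1-1 → 1 (borrow)
  1-0-1 → 0
  1-1 → 0
  0-1 → 1 (borrow)
  0-1-1 → 0 (borrow)
  1-1-1 → 1 (borrow)
  1-1-1 → 1 (borrow)
  1-0-1 → 0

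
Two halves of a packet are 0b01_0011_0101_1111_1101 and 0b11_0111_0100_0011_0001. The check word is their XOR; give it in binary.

0b100100000111001100

XOR bit by bit (1 where the bits differ):
  010011010111111101
^ 110111010000110001
= 100100000111001100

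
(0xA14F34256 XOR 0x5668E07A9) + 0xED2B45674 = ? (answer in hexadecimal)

0x1E45319C73

First 0xA14F34256 XOR 0x5668E07A9 = 0xF727D45FF.
Add column by column in base 16, right to left:
  F+4 = 3 carry 1
  F+7+1 = 7 carry 1
  5+6+1 = C
  4+5 = 9
  D+4 = 1 carry 1
  7+B+1 = 3 carry 1
  2+2+1 = 5
  7+D = 4 carry 1
  F+E+1 = E carry 1
  final carry 1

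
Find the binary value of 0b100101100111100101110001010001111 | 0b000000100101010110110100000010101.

0b100101100111110111110101010011111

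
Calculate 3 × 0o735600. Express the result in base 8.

0o2631200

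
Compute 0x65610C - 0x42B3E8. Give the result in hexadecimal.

Subtract column by column in base 16:
  C-8 → 4
  0-E → 2 (borrow)
  1-3-1 → D (borrow)
  6-B-1 → A (borrow)
  5-2-1 → 2
  6-4 → 2

0x22AD24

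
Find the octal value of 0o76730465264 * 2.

0o175661152550

Multiply each base-8 digit by 2, carrying:
  4×2 = 8 → write 0 carry 1
  6×2+1 = 13 → write 5 carry 1
  2×2+1 = 5 → write 5
  5×2 = 10 → write 2 carry 1
  6×2+1 = 13 → write 5 carry 1
  4×2+1 = 9 → write 1 carry 1
  0×2+1 = 1 → write 1
  3×2 = 6 → write 6
  7×2 = 14 → write 6 carry 1
  6×2+1 = 13 → write 5 carry 1
  7×2+1 = 15 → write 7 carry 1
  remaining carry: 1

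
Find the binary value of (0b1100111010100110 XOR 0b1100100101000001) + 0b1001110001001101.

First 0b1100111010100110 XOR 0b1100100101000001 = 0b0000011111100111.
Add column by column in base 2, right to left:
  1+1 = 0 carry 1
  1+0+1 = 0 carry 1
  1+1+1 = 1 carry 1
  0+1+1 = 0 carry 1
  0+0+1 = 1
  1+0 = 1
  1+1 = 0 carry 1
  1+0+1 = 0 carry 1
  1+0+1 = 0 carry 1
  1+0+1 = 0 carry 1
  1+1+1 = 1 carry 1
  0+1+1 = 0 carry 1
  0+1+1 = 0 carry 1
  0+0+1 = 1
  0+0 = 0
  0+1 = 1

0b1010010000110100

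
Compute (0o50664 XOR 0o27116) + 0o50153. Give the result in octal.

First 0o50664 XOR 0o27116 = 0o77772.
Add column by column in base 8, right to left:
  2+3 = 5
  7+5 = 4 carry 1
  7+1+1 = 1 carry 1
  7+0+1 = 0 carry 1
  7+5+1 = 5 carry 1
  final carry 1

0o150145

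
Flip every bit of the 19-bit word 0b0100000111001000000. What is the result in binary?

Invert each bit: 0100000111001000000 → 1011111000110111111.

0b1011111000110111111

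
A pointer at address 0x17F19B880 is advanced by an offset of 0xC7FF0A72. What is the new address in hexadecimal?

Add column by column in base 16, right to left:
  0+2 = 2
  8+7 = F
  8+A = 2 carry 1
  B+0+1 = C
  9+F = 8 carry 1
  1+F+1 = 1 carry 1
  F+7+1 = 7 carry 1
  7+C+1 = 4 carry 1
  1+0+1 = 2

0x24718C2F2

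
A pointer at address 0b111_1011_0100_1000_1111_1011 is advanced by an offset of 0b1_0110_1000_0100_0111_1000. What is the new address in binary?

0b100100011100110101110011

Add column by column in base 2, right to left:
  1+0 = 1
  1+0 = 1
  0+0 = 0
  1+1 = 0 carry 1
  1+1+1 = 1 carry 1
  1+1+1 = 1 carry 1
  1+1+1 = 1 carry 1
  1+0+1 = 0 carry 1
  0+0+1 = 1
  0+0 = 0
  0+1 = 1
  1+0 = 1
  0+0 = 0
  0+0 = 0
  1+0 = 1
  0+1 = 1
  1+0 = 1
  1+1 = 0 carry 1
  0+1+1 = 0 carry 1
  1+0+1 = 0 carry 1
  1+1+1 = 1 carry 1
  1+0+1 = 0 carry 1
  1+0+1 = 0 carry 1
  final carry 1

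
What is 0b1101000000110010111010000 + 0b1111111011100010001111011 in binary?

0b11100111100010101001001011

Add column by column in base 2, right to left:
  0+1 = 1
  0+1 = 1
  0+0 = 0
  0+1 = 1
  1+1 = 0 carry 1
  0+1+1 = 0 carry 1
  1+1+1 = 1 carry 1
  1+0+1 = 0 carry 1
  1+0+1 = 0 carry 1
  0+0+1 = 1
  1+1 = 0 carry 1
  0+0+1 = 1
  0+0 = 0
  1+0 = 1
  1+1 = 0 carry 1
  0+1+1 = 0 carry 1
  0+1+1 = 0 carry 1
  0+0+1 = 1
  0+1 = 1
  0+1 = 1
  0+1 = 1
  1+1 = 0 carry 1
  0+1+1 = 0 carry 1
  1+1+1 = 1 carry 1
  1+1+1 = 1 carry 1
  final carry 1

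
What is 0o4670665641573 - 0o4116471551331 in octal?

0o552174070242

Subtract column by column in base 8:
  3-1 → 2
  7-3 → 4
  5-3 → 2
  1-1 → 0
  4-5 → 7 (borrow)
  6-5-1 → 0
  5-1 → 4
  6-7 → 7 (borrow)
  6-4-1 → 1
  0-6 → 2 (borrow)
  7-1-1 → 5
  6-1 → 5
  4-4 → 0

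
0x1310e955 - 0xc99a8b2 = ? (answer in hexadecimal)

Subtract column by column in base 16:
  5-2 → 3
  5-b → a (borrow)
  9-8-1 → 0
  e-a → 4
  0-9 → 7 (borrow)
  1-9-1 → 7 (borrow)
  3-c-1 → 6 (borrow)
  1-0-1 → 0

0x67740a3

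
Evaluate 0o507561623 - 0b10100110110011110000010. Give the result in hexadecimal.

0x4CB7C11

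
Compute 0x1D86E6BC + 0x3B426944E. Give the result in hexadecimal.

Add column by column in base 16, right to left:
  C+E = A carry 1
  B+4+1 = 0 carry 1
  6+4+1 = B
  E+9 = 7 carry 1
  6+6+1 = D
  8+2 = A
  D+4 = 1 carry 1
  1+B+1 = D
  0+3 = 3

0x3D1AD7B0A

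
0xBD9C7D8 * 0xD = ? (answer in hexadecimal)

Multiply each base-16 digit by 13, carrying:
  8×13 = 104 → write 8 carry 6
  D×13+6 = 175 → write F carry 10
  7×13+10 = 101 → write 5 carry 6
  C×13+6 = 162 → write 2 carry 10
  9×13+10 = 127 → write F carry 7
  D×13+7 = 176 → write 0 carry 11
  B×13+11 = 154 → write A carry 9
  remaining carry: 9

0x9A0F25F8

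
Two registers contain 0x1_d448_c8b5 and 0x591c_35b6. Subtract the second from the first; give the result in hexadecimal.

0x17b2c92ff

Subtract column by column in base 16:
  5-6 → f (borrow)
  b-b-1 → f (borrow)
  8-5-1 → 2
  c-3 → 9
  8-c → c (borrow)
  4-1-1 → 2
  4-9 → b (borrow)
  d-5-1 → 7
  1-0 → 1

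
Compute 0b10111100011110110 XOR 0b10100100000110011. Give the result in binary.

0b00011000011000101

XOR bit by bit (1 where the bits differ):
  10111100011110110
^ 10100100000110011
= 00011000011000101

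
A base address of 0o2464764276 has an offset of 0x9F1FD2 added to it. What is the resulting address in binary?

0o2464764276 = 0b10100110100111110100010111110 in binary.
0x9F1FD2 = 0b100111110001111111010010 in binary.
Add column by column in base 2, right to left:
  0+0 = 0
  1+1 = 0 carry 1
  1+0+1 = 0 carry 1
  1+0+1 = 0 carry 1
  1+1+1 = 1 carry 1
  1+0+1 = 0 carry 1
  0+1+1 = 0 carry 1
  1+1+1 = 1 carry 1
  0+1+1 = 0 carry 1
  0+1+1 = 0 carry 1
  0+1+1 = 0 carry 1
  1+1+1 = 1 carry 1
  0+1+1 = 0 carry 1
  1+0+1 = 0 carry 1
  1+0+1 = 0 carry 1
  1+0+1 = 0 carry 1
  1+1+1 = 1 carry 1
  1+1+1 = 1 carry 1
  0+1+1 = 0 carry 1
  0+1+1 = 0 carry 1
  1+1+1 = 1 carry 1
  0+0+1 = 1
  1+0 = 1
  1+1 = 0 carry 1
  0+0+1 = 1
  0+0 = 0
  1+0 = 1
  0+0 = 0
  1+0 = 1

0b10101011100110000100010010000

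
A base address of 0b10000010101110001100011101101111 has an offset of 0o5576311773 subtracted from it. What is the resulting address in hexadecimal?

0b10000010101110001100011101101111 = 0x82B8C76F in hexadecimal.
0o5576311773 = 0x2DF993FB in hexadecimal.
Subtract column by column in base 16:
  F-B → 4
  6-F → 7 (borrow)
  7-3-1 → 3
  C-9 → 3
  8-9 → F (borrow)
  B-F-1 → B (borrow)
  2-D-1 → 4 (borrow)
  8-2-1 → 5

0x54BF3374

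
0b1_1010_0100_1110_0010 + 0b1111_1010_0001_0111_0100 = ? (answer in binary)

Add column by column in base 2, right to left:
  0+0 = 0
  1+0 = 1
  0+1 = 1
  0+0 = 0
  0+1 = 1
  1+1 = 0 carry 1
  1+1+1 = 1 carry 1
  1+0+1 = 0 carry 1
  0+1+1 = 0 carry 1
  0+0+1 = 1
  1+0 = 1
  0+0 = 0
  0+0 = 0
  1+1 = 0 carry 1
  0+0+1 = 1
  1+1 = 0 carry 1
  1+1+1 = 1 carry 1
  0+1+1 = 0 carry 1
  0+1+1 = 0 carry 1
  0+1+1 = 0 carry 1
  final carry 1

0b100010100011001010110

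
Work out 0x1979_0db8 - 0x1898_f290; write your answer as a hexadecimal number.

0xe01b28

Subtract column by column in base 16:
  8-0 → 8
  b-9 → 2
  d-2 → b
  0-f → 1 (borrow)
  9-8-1 → 0
  7-9 → e (borrow)
  9-8-1 → 0
  1-1 → 0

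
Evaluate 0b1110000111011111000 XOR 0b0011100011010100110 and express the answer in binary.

0b1101100100001011110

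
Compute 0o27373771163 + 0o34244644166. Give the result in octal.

0o63640635351

Add column by column in base 8, right to left:
  3+6 = 1 carry 1
  6+6+1 = 5 carry 1
  1+1+1 = 3
  1+4 = 5
  7+4 = 3 carry 1
  7+6+1 = 6 carry 1
  3+4+1 = 0 carry 1
  7+4+1 = 4 carry 1
  3+2+1 = 6
  7+4 = 3 carry 1
  2+3+1 = 6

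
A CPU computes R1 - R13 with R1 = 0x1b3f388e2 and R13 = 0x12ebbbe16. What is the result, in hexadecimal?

0x8537cacc

Subtract column by column in base 16:
  2-6 → c (borrow)
  e-1-1 → c
  8-e → a (borrow)
  8-b-1 → c (borrow)
  3-b-1 → 7 (borrow)
  f-b-1 → 3
  3-e → 5 (borrow)
  b-2-1 → 8
  1-1 → 0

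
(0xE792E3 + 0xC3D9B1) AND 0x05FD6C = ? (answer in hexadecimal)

Add column by column in base 16, right to left:
  3+1 = 4
  E+B = 9 carry 1
  2+9+1 = C
  9+D = 6 carry 1
  7+3+1 = B
  E+C = A carry 1
  final carry 1
Sum = 0x1AB6C94; now AND with 0x05FD6C:
  1&0=0, A&0=0, B&5=1, 6&F=6, C&D=C, 9&6=0, 4&C=4

0x16C04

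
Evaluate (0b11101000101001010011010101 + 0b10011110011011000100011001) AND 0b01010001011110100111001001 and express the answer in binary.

Add column by column in base 2, right to left:
  1+1 = 0 carry 1
  0+0+1 = 1
  1+0 = 1
  0+1 = 1
  1+1 = 0 carry 1
  0+0+1 = 1
  1+0 = 1
  1+0 = 1
  0+1 = 1
  0+0 = 0
  1+0 = 1
  0+0 = 0
  1+1 = 0 carry 1
  0+1+1 = 0 carry 1
  0+0+1 = 1
  1+1 = 0 carry 1
  0+1+1 = 0 carry 1
  1+0+1 = 0 carry 1
  0+0+1 = 1
  0+1 = 1
  0+1 = 1
  1+1 = 0 carry 1
  0+1+1 = 0 carry 1
  1+0+1 = 0 carry 1
  1+0+1 = 0 carry 1
  1+1+1 = 1 carry 1
  final carry 1
Sum = 0b110000111000100010111101110; now AND with 0b01010001011110100111001001:
  110000111000100010111101110
& 001010001011110100111001001
= 000000001000100000111001000

0b1000100000111001000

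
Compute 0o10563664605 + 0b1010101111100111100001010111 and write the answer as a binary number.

0o10563664605 = 0b1000101110011110110100110000101 in binary.
Add column by column in base 2, right to left:
  1+1 = 0 carry 1
  0+1+1 = 0 carry 1
  1+1+1 = 1 carry 1
  0+0+1 = 1
  0+1 = 1
  0+0 = 0
  0+1 = 1
  1+0 = 1
  1+0 = 1
  0+0 = 0
  0+0 = 0
  1+1 = 0 carry 1
  0+1+1 = 0 carry 1
  1+1+1 = 1 carry 1
  1+1+1 = 1 carry 1
  0+0+1 = 1
  1+0 = 1
  1+1 = 0 carry 1
  1+1+1 = 1 carry 1
  1+1+1 = 1 carry 1
  0+1+1 = 0 carry 1
  0+1+1 = 0 carry 1
  1+0+1 = 0 carry 1
  1+1+1 = 1 carry 1
  1+0+1 = 0 carry 1
  0+1+1 = 0 carry 1
  1+0+1 = 0 carry 1
  0+1+1 = 0 carry 1
  0+0+1 = 1
  0+0 = 0
  1+0 = 1

0b1010000100011011110000111011100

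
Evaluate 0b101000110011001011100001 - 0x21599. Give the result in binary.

0b101000010001110101001000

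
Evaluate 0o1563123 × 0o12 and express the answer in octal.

Multiply each base-8 digit by 10, carrying:
  3×10 = 30 → write 6 carry 3
  2×10+3 = 23 → write 7 carry 2
  1×10+2 = 12 → write 4 carry 1
  3×10+1 = 31 → write 7 carry 3
  6×10+3 = 63 → write 7 carry 7
  5×10+7 = 57 → write 1 carry 7
  1×10+7 = 17 → write 1 carry 2
  remaining carry: 2

0o21177476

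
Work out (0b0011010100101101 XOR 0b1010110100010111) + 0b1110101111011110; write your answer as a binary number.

0b11000010000011000

First 0b0011010100101101 XOR 0b1010110100010111 = 0b1001100000111010.
Add column by column in base 2, right to left:
  0+0 = 0
  1+1 = 0 carry 1
  0+1+1 = 0 carry 1
  1+1+1 = 1 carry 1
  1+1+1 = 1 carry 1
  1+0+1 = 0 carry 1
  0+1+1 = 0 carry 1
  0+1+1 = 0 carry 1
  0+1+1 = 0 carry 1
  0+1+1 = 0 carry 1
  0+0+1 = 1
  1+1 = 0 carry 1
  1+0+1 = 0 carry 1
  0+1+1 = 0 carry 1
  0+1+1 = 0 carry 1
  1+1+1 = 1 carry 1
  final carry 1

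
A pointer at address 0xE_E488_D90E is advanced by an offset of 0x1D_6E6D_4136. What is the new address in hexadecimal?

0x2C52F61A44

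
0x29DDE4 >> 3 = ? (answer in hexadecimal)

3 bits is not a whole number of base-16 digits; in binary: 1010011101110111100100 >> 3 = 1010011101110111100.

0x53BBC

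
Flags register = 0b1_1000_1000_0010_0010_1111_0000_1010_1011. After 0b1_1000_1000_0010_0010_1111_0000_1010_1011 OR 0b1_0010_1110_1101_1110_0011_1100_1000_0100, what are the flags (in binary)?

OR bit by bit (1 where either bit is 1):
  110001000001000101111000010101011
| 100101110110111100011110010000100
= 110101110111111101111110010101111

0b110101110111111101111110010101111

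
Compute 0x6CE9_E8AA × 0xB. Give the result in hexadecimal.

0x4AE0CFF4E

Multiply each base-16 digit by 11, carrying:
  A×11 = 110 → write E carry 6
  A×11+6 = 116 → write 4 carry 7
  8×11+7 = 95 → write F carry 5
  E×11+5 = 159 → write F carry 9
  9×11+9 = 108 → write C carry 6
  E×11+6 = 160 → write 0 carry 10
  C×11+10 = 142 → write E carry 8
  6×11+8 = 74 → write A carry 4
  remaining carry: 4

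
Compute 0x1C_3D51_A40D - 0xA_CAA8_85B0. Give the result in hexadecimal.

0x1172A91E5D

Subtract column by column in base 16:
  D-0 → D
  0-B → 5 (borrow)
  4-5-1 → E (borrow)
  A-8-1 → 1
  1-8 → 9 (borrow)
  5-A-1 → A (borrow)
  D-A-1 → 2
  3-C → 7 (borrow)
  C-A-1 → 1
  1-0 → 1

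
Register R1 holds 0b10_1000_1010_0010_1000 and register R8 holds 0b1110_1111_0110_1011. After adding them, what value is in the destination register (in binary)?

0b110111100110010011

Add column by column in base 2, right to left:
  0+1 = 1
  0+1 = 1
  0+0 = 0
  1+1 = 0 carry 1
  0+0+1 = 1
  1+1 = 0 carry 1
  0+1+1 = 0 carry 1
  0+0+1 = 1
  0+1 = 1
  1+1 = 0 carry 1
  0+1+1 = 0 carry 1
  1+1+1 = 1 carry 1
  0+0+1 = 1
  0+1 = 1
  0+1 = 1
  1+1 = 0 carry 1
  0+0+1 = 1
  1+0 = 1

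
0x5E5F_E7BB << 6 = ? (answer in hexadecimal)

0x1797F9EEC0

6 bits is not a whole number of base-16 digits; in binary: 1011110010111111110011110111011 << 6 = 1011110010111111110011110111011000000.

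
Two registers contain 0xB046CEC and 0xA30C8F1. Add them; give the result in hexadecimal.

0x153535DD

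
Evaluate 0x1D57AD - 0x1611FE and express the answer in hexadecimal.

Subtract column by column in base 16:
  D-E → F (borrow)
  A-F-1 → A (borrow)
  7-1-1 → 5
  5-1 → 4
  D-6 → 7
  1-1 → 0

0x745AF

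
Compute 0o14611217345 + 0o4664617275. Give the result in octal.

0o21476036642

Add column by column in base 8, right to left:
  5+5 = 2 carry 1
  4+7+1 = 4 carry 1
  3+2+1 = 6
  7+7 = 6 carry 1
  1+1+1 = 3
  2+6 = 0 carry 1
  1+4+1 = 6
  1+6 = 7
  6+6 = 4 carry 1
  4+4+1 = 1 carry 1
  1+0+1 = 2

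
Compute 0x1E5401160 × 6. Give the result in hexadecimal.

0xB5F806840

Multiply each base-16 digit by 6, carrying:
  0×6 = 0 → write 0
  6×6 = 36 → write 4 carry 2
  1×6+2 = 8 → write 8
  1×6 = 6 → write 6
  0×6 = 0 → write 0
  4×6 = 24 → write 8 carry 1
  5×6+1 = 31 → write F carry 1
  E×6+1 = 85 → write 5 carry 5
  1×6+5 = 11 → write B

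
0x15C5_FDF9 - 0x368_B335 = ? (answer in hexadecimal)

0x125D4AC4

Subtract column by column in base 16:
  9-5 → 4
  F-3 → C
  D-3 → A
  F-B → 4
  5-8 → D (borrow)
  C-6-1 → 5
  5-3 → 2
  1-0 → 1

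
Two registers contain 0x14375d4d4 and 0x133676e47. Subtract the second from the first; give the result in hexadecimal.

Subtract column by column in base 16:
  4-7 → d (borrow)
  d-4-1 → 8
  4-e → 6 (borrow)
  d-6-1 → 6
  5-7 → e (borrow)
  7-6-1 → 0
  3-3 → 0
  4-3 → 1
  1-1 → 0

0x100e668d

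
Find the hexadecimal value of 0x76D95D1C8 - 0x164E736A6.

0x608AE9B22

Subtract column by column in base 16:
  8-6 → 2
  C-A → 2
  1-6 → B (borrow)
  D-3-1 → 9
  5-7 → E (borrow)
  9-E-1 → A (borrow)
  D-4-1 → 8
  6-6 → 0
  7-1 → 6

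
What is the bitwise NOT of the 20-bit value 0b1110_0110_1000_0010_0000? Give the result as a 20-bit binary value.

0b00011001011111011111

Invert each bit: 11100110100000100000 → 00011001011111011111.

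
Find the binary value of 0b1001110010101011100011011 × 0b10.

Multiply each base-2 digit by 2, carrying:
  1×2 = 2 → write 0 carry 1
  1×2+1 = 3 → write 1 carry 1
  0×2+1 = 1 → write 1
  1×2 = 2 → write 0 carry 1
  1×2+1 = 3 → write 1 carry 1
  0×2+1 = 1 → write 1
  0×2 = 0 → write 0
  0×2 = 0 → write 0
  1×2 = 2 → write 0 carry 1
  1×2+1 = 3 → write 1 carry 1
  1×2+1 = 3 → write 1 carry 1
  0×2+1 = 1 → write 1
  1×2 = 2 → write 0 carry 1
  0×2+1 = 1 → write 1
  1×2 = 2 → write 0 carry 1
  0×2+1 = 1 → write 1
  1×2 = 2 → write 0 carry 1
  0×2+1 = 1 → write 1
  0×2 = 0 → write 0
  1×2 = 2 → write 0 carry 1
  1×2+1 = 3 → write 1 carry 1
  1×2+1 = 3 → write 1 carry 1
  0×2+1 = 1 → write 1
  0×2 = 0 → write 0
  1×2 = 2 → write 0 carry 1
  remaining carry: 1

0b10011100101010111000110110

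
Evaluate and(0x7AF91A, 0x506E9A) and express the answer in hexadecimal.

0x50681A

AND each hex digit independently (no carries):
  7&5=5, A&0=0, F&6=6, 9&E=8, 1&9=1, A&A=A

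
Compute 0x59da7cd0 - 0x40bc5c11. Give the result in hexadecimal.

0x191e20bf

Subtract column by column in base 16:
  0-1 → f (borrow)
  d-1-1 → b
  c-c → 0
  7-5 → 2
  a-c → e (borrow)
  d-b-1 → 1
  9-0 → 9
  5-4 → 1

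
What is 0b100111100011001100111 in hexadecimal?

0x13c667

Group the bits into nibbles: 0001 0011 1100 0110 0110 0111 → 13c667.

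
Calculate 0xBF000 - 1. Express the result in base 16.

The trailing 3 digits are 0, so subtracting 1 borrows through: they become F and the next digit up decrements.

0xBEFFF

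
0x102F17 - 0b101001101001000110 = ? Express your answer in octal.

0x102F17 = 0o4027427 in octal.
0b101001101001000110 = 0o515106 in octal.
Subtract column by column in base 8:
  7-6 → 1
  2-0 → 2
  4-1 → 3
  7-5 → 2
  2-1 → 1
  0-5 → 3 (borrow)
  4-0-1 → 3

0o3312321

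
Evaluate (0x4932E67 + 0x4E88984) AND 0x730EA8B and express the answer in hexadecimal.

Add column by column in base 16, right to left:
  7+4 = B
  6+8 = E
  E+9 = 7 carry 1
  2+8+1 = B
  3+8 = B
  9+E = 7 carry 1
  4+4+1 = 9
Sum = 0x97BB7EB; now AND with 0x730EA8B:
  9&7=1, 7&3=3, B&0=0, B&E=A, 7&A=2, E&8=8, B&B=B

0x130A28B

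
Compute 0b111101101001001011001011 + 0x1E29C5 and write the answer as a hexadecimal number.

0b111101101001001011001011 = 0xF692CB in hexadecimal.
Add column by column in base 16, right to left:
  B+5 = 0 carry 1
  C+C+1 = 9 carry 1
  2+9+1 = C
  9+2 = B
  6+E = 4 carry 1
  F+1+1 = 1 carry 1
  final carry 1

0x114BC90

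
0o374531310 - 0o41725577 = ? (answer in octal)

0o332603511

Subtract column by column in base 8:
  0-7 → 1 (borrow)
  1-7-1 → 1 (borrow)
  3-5-1 → 5 (borrow)
  1-5-1 → 3 (borrow)
  3-2-1 → 0
  5-7 → 6 (borrow)
  4-1-1 → 2
  7-4 → 3
  3-0 → 3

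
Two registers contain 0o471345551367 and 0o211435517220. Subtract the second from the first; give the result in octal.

0o257710032147

Subtract column by column in base 8:
  7-0 → 7
  6-2 → 4
  3-2 → 1
  1-7 → 2 (borrow)
  5-1-1 → 3
  5-5 → 0
  5-5 → 0
  4-3 → 1
  3-4 → 7 (borrow)
  1-1-1 → 7 (borrow)
  7-1-1 → 5
  4-2 → 2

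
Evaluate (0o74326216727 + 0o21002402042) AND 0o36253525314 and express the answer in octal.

Add column by column in base 8, right to left:
  7+2 = 1 carry 1
  2+4+1 = 7
  7+0 = 7
  6+2 = 0 carry 1
  1+0+1 = 2
  2+4 = 6
  6+2 = 0 carry 1
  2+0+1 = 3
  3+0 = 3
  4+1 = 5
  7+2 = 1 carry 1
  final carry 1
Sum = 0o115330620771; now AND with 0o36253525314:
  1&0=0, 1&3=1, 5&6=4, 3&2=2, 3&5=1, 0&3=0, 6&5=4, 2&2=2, 0&5=0, 7&3=3, 7&1=1, 1&4=0

0o14210420310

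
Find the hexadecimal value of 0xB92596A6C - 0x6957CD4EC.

Subtract column by column in base 16:
  C-C → 0
  6-E → 8 (borrow)
  A-4-1 → 5
  6-D → 9 (borrow)
  9-C-1 → C (borrow)
  5-7-1 → D (borrow)
  2-5-1 → C (borrow)
  9-9-1 → F (borrow)
  B-6-1 → 4

0x4FCDC9580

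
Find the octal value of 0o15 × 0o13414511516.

0o225644275366

Multiply each base-8 digit by 13, carrying:
  6×13 = 78 → write 6 carry 9
  1×13+9 = 22 → write 6 carry 2
  5×13+2 = 67 → write 3 carry 8
  1×13+8 = 21 → write 5 carry 2
  1×13+2 = 15 → write 7 carry 1
  5×13+1 = 66 → write 2 carry 8
  4×13+8 = 60 → write 4 carry 7
  1×13+7 = 20 → write 4 carry 2
  4×13+2 = 54 → write 6 carry 6
  3×13+6 = 45 → write 5 carry 5
  1×13+5 = 18 → write 2 carry 2
  remaining carry: 2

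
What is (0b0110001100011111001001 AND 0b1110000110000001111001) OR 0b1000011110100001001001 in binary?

0b0110001100011111001001 AND 0b1110000110000001111001 = 0b0110000100000001001001.
Then OR with 0b1000011110100001001001.

0b1110011110100001001001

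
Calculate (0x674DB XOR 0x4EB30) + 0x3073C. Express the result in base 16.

First 0x674DB XOR 0x4EB30 = 0x29FEB.
Add column by column in base 16, right to left:
  B+C = 7 carry 1
  E+3+1 = 2 carry 1
  F+7+1 = 7 carry 1
  9+0+1 = A
  2+3 = 5

0x5A727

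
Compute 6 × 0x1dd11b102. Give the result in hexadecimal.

0xb2e6a260c

Multiply each base-16 digit by 6, carrying:
  2×6 = 12 → write c
  0×6 = 0 → write 0
  1×6 = 6 → write 6
  b×6 = 66 → write 2 carry 4
  1×6+4 = 10 → write a
  1×6 = 6 → write 6
  d×6 = 78 → write e carry 4
  d×6+4 = 82 → write 2 carry 5
  1×6+5 = 11 → write b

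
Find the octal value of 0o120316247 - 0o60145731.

0o40150316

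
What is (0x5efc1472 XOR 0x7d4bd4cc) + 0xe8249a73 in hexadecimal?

0x10bdc5b31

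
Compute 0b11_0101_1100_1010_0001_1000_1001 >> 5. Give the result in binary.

Right shift by 5: drop the 5 least-significant bits.

0b110101110010100001100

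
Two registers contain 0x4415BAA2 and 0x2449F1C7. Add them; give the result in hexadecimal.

0x685FAC69

Add column by column in base 16, right to left:
  2+7 = 9
  A+C = 6 carry 1
  A+1+1 = C
  B+F = A carry 1
  5+9+1 = F
  1+4 = 5
  4+4 = 8
  4+2 = 6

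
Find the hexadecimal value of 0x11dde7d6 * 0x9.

Multiply each base-16 digit by 9, carrying:
  6×9 = 54 → write 6 carry 3
  d×9+3 = 120 → write 8 carry 7
  7×9+7 = 70 → write 6 carry 4
  e×9+4 = 130 → write 2 carry 8
  d×9+8 = 125 → write d carry 7
  d×9+7 = 124 → write c carry 7
  1×9+7 = 16 → write 0 carry 1
  1×9+1 = 10 → write a

0xa0cd2686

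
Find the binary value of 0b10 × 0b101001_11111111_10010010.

Multiply each base-2 digit by 2, carrying:
  0×2 = 0 → write 0
  1×2 = 2 → write 0 carry 1
  0×2+1 = 1 → write 1
  0×2 = 0 → write 0
  1×2 = 2 → write 0 carry 1
  0×2+1 = 1 → write 1
  0×2 = 0 → write 0
  1×2 = 2 → write 0 carry 1
  1×2+1 = 3 → write 1 carry 1
  1×2+1 = 3 → write 1 carry 1
  1×2+1 = 3 → write 1 carry 1
  1×2+1 = 3 → write 1 carry 1
  1×2+1 = 3 → write 1 carry 1
  1×2+1 = 3 → write 1 carry 1
  1×2+1 = 3 → write 1 carry 1
  1×2+1 = 3 → write 1 carry 1
  1×2+1 = 3 → write 1 carry 1
  0×2+1 = 1 → write 1
  0×2 = 0 → write 0
  1×2 = 2 → write 0 carry 1
  0×2+1 = 1 → write 1
  1×2 = 2 → write 0 carry 1
  remaining carry: 1

0b10100111111111100100100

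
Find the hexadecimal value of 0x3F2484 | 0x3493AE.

OR each hex digit independently (no carries):
  3|3=3, F|4=F, 2|9=B, 4|3=7, 8|A=A, 4|E=E

0x3FB7AE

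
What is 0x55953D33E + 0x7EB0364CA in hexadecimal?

0xD44573808

Add column by column in base 16, right to left:
  E+A = 8 carry 1
  3+C+1 = 0 carry 1
  3+4+1 = 8
  D+6 = 3 carry 1
  3+3+1 = 7
  5+0 = 5
  9+B = 4 carry 1
  5+E+1 = 4 carry 1
  5+7+1 = D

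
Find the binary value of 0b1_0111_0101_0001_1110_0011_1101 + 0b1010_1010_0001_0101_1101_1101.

Add column by column in base 2, right to left:
  1+1 = 0 carry 1
  0+0+1 = 1
  1+1 = 0 carry 1
  1+1+1 = 1 carry 1
  1+1+1 = 1 carry 1
  1+0+1 = 0 carry 1
  0+1+1 = 0 carry 1
  0+1+1 = 0 carry 1
  0+1+1 = 0 carry 1
  1+0+1 = 0 carry 1
  1+1+1 = 1 carry 1
  1+0+1 = 0 carry 1
  1+1+1 = 1 carry 1
  0+0+1 = 1
  0+0 = 0
  0+0 = 0
  1+0 = 1
  0+1 = 1
  1+0 = 1
  0+1 = 1
  1+0 = 1
  1+1 = 0 carry 1
  1+0+1 = 0 carry 1
  0+1+1 = 0 carry 1
  1+0+1 = 0 carry 1
  final carry 1

0b10000111110011010000011010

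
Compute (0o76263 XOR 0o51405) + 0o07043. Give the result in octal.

0o36731

First 0o76263 XOR 0o51405 = 0o27666.
Add column by column in base 8, right to left:
  6+3 = 1 carry 1
  6+4+1 = 3 carry 1
  6+0+1 = 7
  7+7 = 6 carry 1
  2+0+1 = 3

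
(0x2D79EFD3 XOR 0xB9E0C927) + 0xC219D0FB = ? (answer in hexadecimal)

First 0x2D79EFD3 XOR 0xB9E0C927 = 0x949926F4.
Add column by column in base 16, right to left:
  4+B = F
  F+F = E carry 1
  6+0+1 = 7
  2+D = F
  9+9 = 2 carry 1
  9+1+1 = B
  4+2 = 6
  9+C = 5 carry 1
  final carry 1

0x156B2F7EF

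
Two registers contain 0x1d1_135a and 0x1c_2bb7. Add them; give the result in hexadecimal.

0x1ed3f11

Add column by column in base 16, right to left:
  a+7 = 1 carry 1
  5+b+1 = 1 carry 1
  3+b+1 = f
  1+2 = 3
  1+c = d
  d+1 = e
  1+0 = 1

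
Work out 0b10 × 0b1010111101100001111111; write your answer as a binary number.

0b10101111011000011111110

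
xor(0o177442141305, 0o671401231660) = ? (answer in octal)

XOR each oct digit independently (no carries):
  1^6=7, 7^7=0, 7^1=6, 4^4=0, 4^0=4, 2^1=3, 1^2=3, 4^3=7, 1^1=0, 3^6=5, 0^6=6, 5^0=5

0o706043370565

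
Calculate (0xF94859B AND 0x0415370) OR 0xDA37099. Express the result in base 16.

0xDA37199

0xF94859B AND 0x0415370 = 0x0000110.
Then OR with 0xDA37099.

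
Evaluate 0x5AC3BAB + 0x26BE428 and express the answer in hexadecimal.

0x8181FD3

Add column by column in base 16, right to left:
  B+8 = 3 carry 1
  A+2+1 = D
  B+4 = F
  3+E = 1 carry 1
  C+B+1 = 8 carry 1
  A+6+1 = 1 carry 1
  5+2+1 = 8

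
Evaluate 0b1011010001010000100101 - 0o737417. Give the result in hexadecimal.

0x295516

0b1011010001010000100101 = 0x2D1425 in hexadecimal.
0o737417 = 0x3BF0F in hexadecimal.
Subtract column by column in base 16:
  5-F → 6 (borrow)
  2-0-1 → 1
  4-F → 5 (borrow)
  1-B-1 → 5 (borrow)
  D-3-1 → 9
  2-0 → 2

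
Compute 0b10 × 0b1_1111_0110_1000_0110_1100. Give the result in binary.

Multiply each base-2 digit by 2, carrying:
  0×2 = 0 → write 0
  0×2 = 0 → write 0
  1×2 = 2 → write 0 carry 1
  1×2+1 = 3 → write 1 carry 1
  0×2+1 = 1 → write 1
  1×2 = 2 → write 0 carry 1
  1×2+1 = 3 → write 1 carry 1
  0×2+1 = 1 → write 1
  0×2 = 0 → write 0
  0×2 = 0 → write 0
  0×2 = 0 → write 0
  1×2 = 2 → write 0 carry 1
  0×2+1 = 1 → write 1
  1×2 = 2 → write 0 carry 1
  1×2+1 = 3 → write 1 carry 1
  0×2+1 = 1 → write 1
  1×2 = 2 → write 0 carry 1
  1×2+1 = 3 → write 1 carry 1
  1×2+1 = 3 → write 1 carry 1
  1×2+1 = 3 → write 1 carry 1
  1×2+1 = 3 → write 1 carry 1
  remaining carry: 1

0b1111101101000011011000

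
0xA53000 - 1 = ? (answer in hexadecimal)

0xA52FFF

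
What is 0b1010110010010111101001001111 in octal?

0o1262275117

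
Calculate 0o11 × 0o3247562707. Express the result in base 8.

Multiply each base-8 digit by 9, carrying:
  7×9 = 63 → write 7 carry 7
  0×9+7 = 7 → write 7
  7×9 = 63 → write 7 carry 7
  2×9+7 = 25 → write 1 carry 3
  6×9+3 = 57 → write 1 carry 7
  5×9+7 = 52 → write 4 carry 6
  7×9+6 = 69 → write 5 carry 8
  4×9+8 = 44 → write 4 carry 5
  2×9+5 = 23 → write 7 carry 2
  3×9+2 = 29 → write 5 carry 3
  remaining carry: 3

0o35745411777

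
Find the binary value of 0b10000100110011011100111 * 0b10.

0b100001001100110111001110

Multiply each base-2 digit by 2, carrying:
  1×2 = 2 → write 0 carry 1
  1×2+1 = 3 → write 1 carry 1
  1×2+1 = 3 → write 1 carry 1
  0×2+1 = 1 → write 1
  0×2 = 0 → write 0
  1×2 = 2 → write 0 carry 1
  1×2+1 = 3 → write 1 carry 1
  1×2+1 = 3 → write 1 carry 1
  0×2+1 = 1 → write 1
  1×2 = 2 → write 0 carry 1
  1×2+1 = 3 → write 1 carry 1
  0×2+1 = 1 → write 1
  0×2 = 0 → write 0
  1×2 = 2 → write 0 carry 1
  1×2+1 = 3 → write 1 carry 1
  0×2+1 = 1 → write 1
  0×2 = 0 → write 0
  1×2 = 2 → write 0 carry 1
  0×2+1 = 1 → write 1
  0×2 = 0 → write 0
  0×2 = 0 → write 0
  0×2 = 0 → write 0
  1×2 = 2 → write 0 carry 1
  remaining carry: 1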